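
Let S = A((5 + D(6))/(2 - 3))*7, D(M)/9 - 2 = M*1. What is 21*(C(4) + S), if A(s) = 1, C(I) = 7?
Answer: 294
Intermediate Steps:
D(M) = 18 + 9*M (D(M) = 18 + 9*(M*1) = 18 + 9*M)
S = 7 (S = 1*7 = 7)
21*(C(4) + S) = 21*(7 + 7) = 21*14 = 294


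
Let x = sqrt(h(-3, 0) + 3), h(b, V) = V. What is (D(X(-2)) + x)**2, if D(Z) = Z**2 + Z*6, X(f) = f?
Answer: (8 - sqrt(3))**2 ≈ 39.287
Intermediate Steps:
D(Z) = Z**2 + 6*Z
x = sqrt(3) (x = sqrt(0 + 3) = sqrt(3) ≈ 1.7320)
(D(X(-2)) + x)**2 = (-2*(6 - 2) + sqrt(3))**2 = (-2*4 + sqrt(3))**2 = (-8 + sqrt(3))**2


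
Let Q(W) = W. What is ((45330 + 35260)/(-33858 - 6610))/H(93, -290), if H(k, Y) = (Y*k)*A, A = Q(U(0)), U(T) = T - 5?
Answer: -8059/545710980 ≈ -1.4768e-5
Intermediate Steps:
U(T) = -5 + T
A = -5 (A = -5 + 0 = -5)
H(k, Y) = -5*Y*k (H(k, Y) = (Y*k)*(-5) = -5*Y*k)
((45330 + 35260)/(-33858 - 6610))/H(93, -290) = ((45330 + 35260)/(-33858 - 6610))/((-5*(-290)*93)) = (80590/(-40468))/134850 = (80590*(-1/40468))*(1/134850) = -40295/20234*1/134850 = -8059/545710980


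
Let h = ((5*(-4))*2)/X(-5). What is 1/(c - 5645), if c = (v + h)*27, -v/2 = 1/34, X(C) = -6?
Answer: -17/92932 ≈ -0.00018293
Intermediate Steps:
v = -1/17 (v = -2/34 = -2*1/34 = -1/17 ≈ -0.058824)
h = 20/3 (h = ((5*(-4))*2)/(-6) = -20*2*(-⅙) = -40*(-⅙) = 20/3 ≈ 6.6667)
c = 3033/17 (c = (-1/17 + 20/3)*27 = (337/51)*27 = 3033/17 ≈ 178.41)
1/(c - 5645) = 1/(3033/17 - 5645) = 1/(-92932/17) = -17/92932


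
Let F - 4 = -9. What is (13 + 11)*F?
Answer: -120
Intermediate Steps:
F = -5 (F = 4 - 9 = -5)
(13 + 11)*F = (13 + 11)*(-5) = 24*(-5) = -120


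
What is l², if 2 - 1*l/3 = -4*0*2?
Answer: 36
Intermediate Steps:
l = 6 (l = 6 - 3*(-4*0)*2 = 6 - 0*2 = 6 - 3*0 = 6 + 0 = 6)
l² = 6² = 36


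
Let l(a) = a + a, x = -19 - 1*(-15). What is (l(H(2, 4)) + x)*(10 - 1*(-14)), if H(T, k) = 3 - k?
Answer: -144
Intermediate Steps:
x = -4 (x = -19 + 15 = -4)
l(a) = 2*a
(l(H(2, 4)) + x)*(10 - 1*(-14)) = (2*(3 - 1*4) - 4)*(10 - 1*(-14)) = (2*(3 - 4) - 4)*(10 + 14) = (2*(-1) - 4)*24 = (-2 - 4)*24 = -6*24 = -144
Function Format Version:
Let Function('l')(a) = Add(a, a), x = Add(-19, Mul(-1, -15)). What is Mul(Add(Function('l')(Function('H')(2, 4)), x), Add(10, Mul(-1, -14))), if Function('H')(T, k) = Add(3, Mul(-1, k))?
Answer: -144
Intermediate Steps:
x = -4 (x = Add(-19, 15) = -4)
Function('l')(a) = Mul(2, a)
Mul(Add(Function('l')(Function('H')(2, 4)), x), Add(10, Mul(-1, -14))) = Mul(Add(Mul(2, Add(3, Mul(-1, 4))), -4), Add(10, Mul(-1, -14))) = Mul(Add(Mul(2, Add(3, -4)), -4), Add(10, 14)) = Mul(Add(Mul(2, -1), -4), 24) = Mul(Add(-2, -4), 24) = Mul(-6, 24) = -144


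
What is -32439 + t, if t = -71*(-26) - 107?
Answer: -30700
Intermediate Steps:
t = 1739 (t = -71*(-26) - 107 = 1846 - 107 = 1739)
-32439 + t = -32439 + 1739 = -30700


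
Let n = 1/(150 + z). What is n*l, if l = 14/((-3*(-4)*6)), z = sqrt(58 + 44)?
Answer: 175/134388 - 7*sqrt(102)/806328 ≈ 0.0012145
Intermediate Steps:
z = sqrt(102) ≈ 10.100
l = 7/36 (l = 14/((12*6)) = 14/72 = 14*(1/72) = 7/36 ≈ 0.19444)
n = 1/(150 + sqrt(102)) ≈ 0.0062461
n*l = (25/3733 - sqrt(102)/22398)*(7/36) = 175/134388 - 7*sqrt(102)/806328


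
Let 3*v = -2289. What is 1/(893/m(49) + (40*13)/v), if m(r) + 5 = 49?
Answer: 33572/658479 ≈ 0.050984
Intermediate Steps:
m(r) = 44 (m(r) = -5 + 49 = 44)
v = -763 (v = (1/3)*(-2289) = -763)
1/(893/m(49) + (40*13)/v) = 1/(893/44 + (40*13)/(-763)) = 1/(893*(1/44) + 520*(-1/763)) = 1/(893/44 - 520/763) = 1/(658479/33572) = 33572/658479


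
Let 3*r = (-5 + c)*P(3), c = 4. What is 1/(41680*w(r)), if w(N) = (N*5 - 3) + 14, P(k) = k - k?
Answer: 1/458480 ≈ 2.1811e-6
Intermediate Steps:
P(k) = 0
r = 0 (r = ((-5 + 4)*0)/3 = (-1*0)/3 = (⅓)*0 = 0)
w(N) = 11 + 5*N (w(N) = (5*N - 3) + 14 = (-3 + 5*N) + 14 = 11 + 5*N)
1/(41680*w(r)) = 1/(41680*(11 + 5*0)) = 1/(41680*(11 + 0)) = (1/41680)/11 = (1/41680)*(1/11) = 1/458480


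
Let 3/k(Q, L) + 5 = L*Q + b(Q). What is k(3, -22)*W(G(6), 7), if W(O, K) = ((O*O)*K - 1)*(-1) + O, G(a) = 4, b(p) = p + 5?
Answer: 107/21 ≈ 5.0952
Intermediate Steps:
b(p) = 5 + p
k(Q, L) = 3/(Q + L*Q) (k(Q, L) = 3/(-5 + (L*Q + (5 + Q))) = 3/(-5 + (5 + Q + L*Q)) = 3/(Q + L*Q))
W(O, K) = 1 + O - K*O**2 (W(O, K) = (O**2*K - 1)*(-1) + O = (K*O**2 - 1)*(-1) + O = (-1 + K*O**2)*(-1) + O = (1 - K*O**2) + O = 1 + O - K*O**2)
k(3, -22)*W(G(6), 7) = (3/(3*(1 - 22)))*(1 + 4 - 1*7*4**2) = (3*(1/3)/(-21))*(1 + 4 - 1*7*16) = (3*(1/3)*(-1/21))*(1 + 4 - 112) = -1/21*(-107) = 107/21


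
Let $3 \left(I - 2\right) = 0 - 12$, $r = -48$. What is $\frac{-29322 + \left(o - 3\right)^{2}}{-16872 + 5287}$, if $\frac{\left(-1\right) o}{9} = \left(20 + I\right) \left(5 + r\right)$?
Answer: $- \frac{48454047}{11585} \approx -4182.5$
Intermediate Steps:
$I = -2$ ($I = 2 + \frac{0 - 12}{3} = 2 + \frac{1}{3} \left(-12\right) = 2 - 4 = -2$)
$o = 6966$ ($o = - 9 \left(20 - 2\right) \left(5 - 48\right) = - 9 \cdot 18 \left(-43\right) = \left(-9\right) \left(-774\right) = 6966$)
$\frac{-29322 + \left(o - 3\right)^{2}}{-16872 + 5287} = \frac{-29322 + \left(6966 - 3\right)^{2}}{-16872 + 5287} = \frac{-29322 + 6963^{2}}{-11585} = \left(-29322 + 48483369\right) \left(- \frac{1}{11585}\right) = 48454047 \left(- \frac{1}{11585}\right) = - \frac{48454047}{11585}$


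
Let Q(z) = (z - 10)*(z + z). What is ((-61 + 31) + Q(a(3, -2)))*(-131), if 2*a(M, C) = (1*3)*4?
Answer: 10218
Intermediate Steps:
a(M, C) = 6 (a(M, C) = ((1*3)*4)/2 = (3*4)/2 = (½)*12 = 6)
Q(z) = 2*z*(-10 + z) (Q(z) = (-10 + z)*(2*z) = 2*z*(-10 + z))
((-61 + 31) + Q(a(3, -2)))*(-131) = ((-61 + 31) + 2*6*(-10 + 6))*(-131) = (-30 + 2*6*(-4))*(-131) = (-30 - 48)*(-131) = -78*(-131) = 10218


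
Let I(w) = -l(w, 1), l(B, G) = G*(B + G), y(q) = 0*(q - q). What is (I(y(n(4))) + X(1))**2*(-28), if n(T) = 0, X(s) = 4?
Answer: -252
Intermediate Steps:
y(q) = 0 (y(q) = 0*0 = 0)
I(w) = -1 - w (I(w) = -(w + 1) = -(1 + w) = -1 - w)
(I(y(n(4))) + X(1))**2*(-28) = ((-1 - 1*0) + 4)**2*(-28) = ((-1 + 0) + 4)**2*(-28) = (-1 + 4)**2*(-28) = 3**2*(-28) = 9*(-28) = -252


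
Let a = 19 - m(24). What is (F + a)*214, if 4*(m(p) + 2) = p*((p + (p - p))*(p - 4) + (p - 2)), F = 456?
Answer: -542490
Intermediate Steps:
m(p) = -2 + p*(-2 + p + p*(-4 + p))/4 (m(p) = -2 + (p*((p + (p - p))*(p - 4) + (p - 2)))/4 = -2 + (p*((p + 0)*(-4 + p) + (-2 + p)))/4 = -2 + (p*(p*(-4 + p) + (-2 + p)))/4 = -2 + (p*(-2 + p + p*(-4 + p)))/4 = -2 + p*(-2 + p + p*(-4 + p))/4)
a = -2991 (a = 19 - (-2 - ¾*24² - ½*24 + (¼)*24³) = 19 - (-2 - ¾*576 - 12 + (¼)*13824) = 19 - (-2 - 432 - 12 + 3456) = 19 - 1*3010 = 19 - 3010 = -2991)
(F + a)*214 = (456 - 2991)*214 = -2535*214 = -542490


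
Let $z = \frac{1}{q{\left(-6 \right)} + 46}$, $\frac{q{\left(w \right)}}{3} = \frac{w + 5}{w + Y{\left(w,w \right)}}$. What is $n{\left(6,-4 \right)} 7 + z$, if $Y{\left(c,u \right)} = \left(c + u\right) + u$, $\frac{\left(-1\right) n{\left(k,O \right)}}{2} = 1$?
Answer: $- \frac{5158}{369} \approx -13.978$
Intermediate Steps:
$n{\left(k,O \right)} = -2$ ($n{\left(k,O \right)} = \left(-2\right) 1 = -2$)
$Y{\left(c,u \right)} = c + 2 u$
$q{\left(w \right)} = \frac{3 \left(5 + w\right)}{4 w}$ ($q{\left(w \right)} = 3 \frac{w + 5}{w + \left(w + 2 w\right)} = 3 \frac{5 + w}{w + 3 w} = 3 \frac{5 + w}{4 w} = \frac{3 \left(5 + w\right)}{4 w}$)
$z = \frac{8}{369}$ ($z = \frac{1}{\frac{3 \left(5 - 6\right)}{4 \left(-6\right)} + 46} = \frac{1}{\frac{3}{4} \left(- \frac{1}{6}\right) \left(-1\right) + 46} = \frac{1}{\frac{1}{8} + 46} = \frac{1}{\frac{369}{8}} = \frac{8}{369} \approx 0.02168$)
$n{\left(6,-4 \right)} 7 + z = \left(-2\right) 7 + \frac{8}{369} = -14 + \frac{8}{369} = - \frac{5158}{369}$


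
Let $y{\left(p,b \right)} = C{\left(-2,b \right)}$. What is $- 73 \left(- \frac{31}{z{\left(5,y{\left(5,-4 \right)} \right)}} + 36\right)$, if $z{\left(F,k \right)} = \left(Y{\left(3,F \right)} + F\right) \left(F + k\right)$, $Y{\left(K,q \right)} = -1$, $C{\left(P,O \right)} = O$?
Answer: $- \frac{8249}{4} \approx -2062.3$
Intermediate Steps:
$y{\left(p,b \right)} = b$
$z{\left(F,k \right)} = \left(-1 + F\right) \left(F + k\right)$
$- 73 \left(- \frac{31}{z{\left(5,y{\left(5,-4 \right)} \right)}} + 36\right) = - 73 \left(- \frac{31}{5^{2} - 5 - -4 + 5 \left(-4\right)} + 36\right) = - 73 \left(- \frac{31}{25 - 5 + 4 - 20} + 36\right) = - 73 \left(- \frac{31}{4} + 36\right) = \left(-73\right) \frac{113}{4} = - \frac{8249}{4}$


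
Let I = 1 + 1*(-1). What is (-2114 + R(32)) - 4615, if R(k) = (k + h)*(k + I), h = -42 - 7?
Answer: -7273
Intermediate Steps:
I = 0 (I = 1 - 1 = 0)
h = -49
R(k) = k*(-49 + k) (R(k) = (k - 49)*(k + 0) = (-49 + k)*k = k*(-49 + k))
(-2114 + R(32)) - 4615 = (-2114 + 32*(-49 + 32)) - 4615 = (-2114 + 32*(-17)) - 4615 = (-2114 - 544) - 4615 = -2658 - 4615 = -7273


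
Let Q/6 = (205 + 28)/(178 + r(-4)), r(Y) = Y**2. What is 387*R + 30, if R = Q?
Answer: 273423/97 ≈ 2818.8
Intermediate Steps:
Q = 699/97 (Q = 6*((205 + 28)/(178 + (-4)**2)) = 6*(233/(178 + 16)) = 6*(233/194) = 699/97 ≈ 7.2062)
R = 699/97 ≈ 7.2062
387*R + 30 = 387*(699/97) + 30 = 270513/97 + 30 = 273423/97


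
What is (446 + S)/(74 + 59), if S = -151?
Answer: 295/133 ≈ 2.2180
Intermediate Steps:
(446 + S)/(74 + 59) = (446 - 151)/(74 + 59) = 295/133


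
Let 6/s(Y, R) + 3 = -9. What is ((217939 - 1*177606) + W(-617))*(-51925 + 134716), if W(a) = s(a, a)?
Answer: 6678336015/2 ≈ 3.3392e+9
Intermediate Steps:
s(Y, R) = -½ (s(Y, R) = 6/(-3 - 9) = 6/(-12) = 6*(-1/12) = -½)
W(a) = -½
((217939 - 1*177606) + W(-617))*(-51925 + 134716) = ((217939 - 1*177606) - ½)*(-51925 + 134716) = ((217939 - 177606) - ½)*82791 = (40333 - ½)*82791 = (80665/2)*82791 = 6678336015/2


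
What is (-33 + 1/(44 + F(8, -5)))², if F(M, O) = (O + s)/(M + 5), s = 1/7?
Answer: 17139784561/15760900 ≈ 1087.5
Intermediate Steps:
s = ⅐ ≈ 0.14286
F(M, O) = (⅐ + O)/(5 + M) (F(M, O) = (O + ⅐)/(M + 5) = (⅐ + O)/(5 + M))
(-33 + 1/(44 + F(8, -5)))² = (-33 + 1/(44 + (⅐ - 5)/(5 + 8)))² = (-33 + 1/(44 - 34/7/13))² = (-33 + 1/(44 + (1/13)*(-34/7)))² = (-33 + 1/(44 - 34/91))² = (-33 + 1/(3970/91))² = (-33 + 91/3970)² = (-130919/3970)² = 17139784561/15760900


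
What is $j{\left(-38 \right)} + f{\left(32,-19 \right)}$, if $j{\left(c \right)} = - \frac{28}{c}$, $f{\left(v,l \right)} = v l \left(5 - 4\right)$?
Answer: $- \frac{11538}{19} \approx -607.26$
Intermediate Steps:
$f{\left(v,l \right)} = l v$ ($f{\left(v,l \right)} = l v \left(5 - 4\right) = l v 1 = l v$)
$j{\left(-38 \right)} + f{\left(32,-19 \right)} = - \frac{28}{-38} - 608 = \left(-28\right) \left(- \frac{1}{38}\right) - 608 = \frac{14}{19} - 608 = - \frac{11538}{19}$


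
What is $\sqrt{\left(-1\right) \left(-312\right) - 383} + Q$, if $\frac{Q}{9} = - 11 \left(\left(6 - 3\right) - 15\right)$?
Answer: $1188 + i \sqrt{71} \approx 1188.0 + 8.4261 i$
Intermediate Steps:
$Q = 1188$ ($Q = 9 \left(- 11 \left(\left(6 - 3\right) - 15\right)\right) = 9 \left(- 11 \left(3 - 15\right)\right) = 9 \left(\left(-11\right) \left(-12\right)\right) = 9 \cdot 132 = 1188$)
$\sqrt{\left(-1\right) \left(-312\right) - 383} + Q = \sqrt{\left(-1\right) \left(-312\right) - 383} + 1188 = \sqrt{312 - 383} + 1188 = \sqrt{-71} + 1188 = i \sqrt{71} + 1188 = 1188 + i \sqrt{71}$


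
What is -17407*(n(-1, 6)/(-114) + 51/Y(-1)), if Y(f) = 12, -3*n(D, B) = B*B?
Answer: -5761717/76 ≈ -75812.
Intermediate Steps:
n(D, B) = -B²/3 (n(D, B) = -B*B/3 = -B²/3)
-17407*(n(-1, 6)/(-114) + 51/Y(-1)) = -17407*(-⅓*6²/(-114) + 51/12) = -17407*(-⅓*36*(-1/114) + 51*(1/12)) = -17407*(-12*(-1/114) + 17/4) = -17407*(2/19 + 17/4) = -17407*331/76 = -5761717/76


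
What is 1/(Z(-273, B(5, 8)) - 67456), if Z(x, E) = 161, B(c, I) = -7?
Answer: -1/67295 ≈ -1.4860e-5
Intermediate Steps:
1/(Z(-273, B(5, 8)) - 67456) = 1/(161 - 67456) = 1/(-67295) = -1/67295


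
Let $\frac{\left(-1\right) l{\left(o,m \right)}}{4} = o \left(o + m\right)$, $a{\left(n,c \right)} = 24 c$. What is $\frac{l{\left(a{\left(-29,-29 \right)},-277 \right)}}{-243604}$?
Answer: $\frac{677208}{60901} \approx 11.12$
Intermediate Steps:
$l{\left(o,m \right)} = - 4 o \left(m + o\right)$ ($l{\left(o,m \right)} = - 4 o \left(o + m\right) = - 4 o \left(m + o\right)$)
$\frac{l{\left(a{\left(-29,-29 \right)},-277 \right)}}{-243604} = \frac{\left(-4\right) 24 \left(-29\right) \left(-277 + 24 \left(-29\right)\right)}{-243604} = \left(-4\right) \left(-696\right) \left(-277 - 696\right) \left(- \frac{1}{243604}\right) = \left(-4\right) \left(-696\right) \left(-973\right) \left(- \frac{1}{243604}\right) = \left(-2708832\right) \left(- \frac{1}{243604}\right) = \frac{677208}{60901}$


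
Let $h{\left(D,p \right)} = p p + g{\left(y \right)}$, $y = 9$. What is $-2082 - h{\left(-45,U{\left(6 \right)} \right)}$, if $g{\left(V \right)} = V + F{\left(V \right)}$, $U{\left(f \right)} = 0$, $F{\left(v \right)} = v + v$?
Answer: $-2109$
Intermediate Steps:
$F{\left(v \right)} = 2 v$
$g{\left(V \right)} = 3 V$ ($g{\left(V \right)} = V + 2 V = 3 V$)
$h{\left(D,p \right)} = 27 + p^{2}$ ($h{\left(D,p \right)} = p p + 3 \cdot 9 = p^{2} + 27 = 27 + p^{2}$)
$-2082 - h{\left(-45,U{\left(6 \right)} \right)} = -2082 - \left(27 + 0^{2}\right) = -2082 - \left(27 + 0\right) = -2082 - 27 = -2109$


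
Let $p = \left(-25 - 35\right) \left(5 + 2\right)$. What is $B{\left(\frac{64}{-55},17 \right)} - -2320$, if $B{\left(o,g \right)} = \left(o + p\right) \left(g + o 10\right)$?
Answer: $\frac{36924}{605} \approx 61.031$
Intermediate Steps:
$p = -420$ ($p = \left(-60\right) 7 = -420$)
$B{\left(o,g \right)} = \left(-420 + o\right) \left(g + 10 o\right)$ ($B{\left(o,g \right)} = \left(o - 420\right) \left(g + o 10\right) = \left(-420 + o\right) \left(g + 10 o\right)$)
$B{\left(\frac{64}{-55},17 \right)} - -2320 = \left(- 4200 \frac{64}{-55} - 7140 + 10 \left(\frac{64}{-55}\right)^{2} + 17 \frac{64}{-55}\right) - -2320 = \left(- 4200 \cdot 64 \left(- \frac{1}{55}\right) - 7140 + 10 \left(64 \left(- \frac{1}{55}\right)\right)^{2} + 17 \cdot 64 \left(- \frac{1}{55}\right)\right) + 2320 = \left(\left(-4200\right) \left(- \frac{64}{55}\right) - 7140 + 10 \left(- \frac{64}{55}\right)^{2} + 17 \left(- \frac{64}{55}\right)\right) + 2320 = \left(\frac{53760}{11} - 7140 + 10 \cdot \frac{4096}{3025} - \frac{1088}{55}\right) + 2320 = \left(\frac{53760}{11} - 7140 + \frac{8192}{605} - \frac{1088}{55}\right) + 2320 = - \frac{1366676}{605} + 2320 = \frac{36924}{605}$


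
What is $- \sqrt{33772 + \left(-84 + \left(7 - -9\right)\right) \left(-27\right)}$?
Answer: $- 2 \sqrt{8902} \approx -188.7$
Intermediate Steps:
$- \sqrt{33772 + \left(-84 + \left(7 - -9\right)\right) \left(-27\right)} = - \sqrt{33772 + \left(-84 + \left(7 + 9\right)\right) \left(-27\right)} = - \sqrt{33772 + \left(-84 + 16\right) \left(-27\right)} = - \sqrt{33772 - -1836} = - \sqrt{33772 + 1836} = - \sqrt{35608} = - 2 \sqrt{8902}$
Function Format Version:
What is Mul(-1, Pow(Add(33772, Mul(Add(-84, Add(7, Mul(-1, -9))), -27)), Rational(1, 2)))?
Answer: Mul(-2, Pow(8902, Rational(1, 2))) ≈ -188.70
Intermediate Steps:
Mul(-1, Pow(Add(33772, Mul(Add(-84, Add(7, Mul(-1, -9))), -27)), Rational(1, 2))) = Mul(-1, Pow(Add(33772, Mul(Add(-84, Add(7, 9)), -27)), Rational(1, 2))) = Mul(-1, Pow(Add(33772, Mul(Add(-84, 16), -27)), Rational(1, 2))) = Mul(-1, Pow(Add(33772, Mul(-68, -27)), Rational(1, 2))) = Mul(-1, Pow(Add(33772, 1836), Rational(1, 2))) = Mul(-1, Pow(35608, Rational(1, 2))) = Mul(-1, Mul(2, Pow(8902, Rational(1, 2)))) = Mul(-2, Pow(8902, Rational(1, 2)))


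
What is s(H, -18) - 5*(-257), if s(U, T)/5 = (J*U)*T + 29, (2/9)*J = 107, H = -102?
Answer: 4421600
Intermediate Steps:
J = 963/2 (J = (9/2)*107 = 963/2 ≈ 481.50)
s(U, T) = 145 + 4815*T*U/2 (s(U, T) = 5*((963*U/2)*T + 29) = 5*(963*T*U/2 + 29) = 5*(29 + 963*T*U/2) = 145 + 4815*T*U/2)
s(H, -18) - 5*(-257) = (145 + (4815/2)*(-18)*(-102)) - 5*(-257) = (145 + 4420170) + 1285 = 4420315 + 1285 = 4421600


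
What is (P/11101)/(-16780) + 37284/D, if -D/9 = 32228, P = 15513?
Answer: -579130706183/4502447707380 ≈ -0.12863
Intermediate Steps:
D = -290052 (D = -9*32228 = -290052)
(P/11101)/(-16780) + 37284/D = (15513/11101)/(-16780) + 37284/(-290052) = (15513*(1/11101))*(-1/16780) + 37284*(-1/290052) = (15513/11101)*(-1/16780) - 3107/24171 = -15513/186274780 - 3107/24171 = -579130706183/4502447707380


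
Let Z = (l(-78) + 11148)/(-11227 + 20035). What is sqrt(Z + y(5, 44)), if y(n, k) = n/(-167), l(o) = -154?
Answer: sqrt(164740970793)/367734 ≈ 1.1037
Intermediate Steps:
Z = 5497/4404 (Z = (-154 + 11148)/(-11227 + 20035) = 10994/8808 = 10994*(1/8808) = 5497/4404 ≈ 1.2482)
y(n, k) = -n/167 (y(n, k) = n*(-1/167) = -n/167)
sqrt(Z + y(5, 44)) = sqrt(5497/4404 - 1/167*5) = sqrt(5497/4404 - 5/167) = sqrt(895979/735468) = sqrt(164740970793)/367734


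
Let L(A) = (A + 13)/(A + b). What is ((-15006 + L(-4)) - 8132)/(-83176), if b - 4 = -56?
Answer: 1295737/4657856 ≈ 0.27818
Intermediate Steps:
b = -52 (b = 4 - 56 = -52)
L(A) = (13 + A)/(-52 + A) (L(A) = (A + 13)/(A - 52) = (13 + A)/(-52 + A))
((-15006 + L(-4)) - 8132)/(-83176) = ((-15006 + (13 - 4)/(-52 - 4)) - 8132)/(-83176) = ((-15006 + 9/(-56)) - 8132)*(-1/83176) = ((-15006 - 1/56*9) - 8132)*(-1/83176) = ((-15006 - 9/56) - 8132)*(-1/83176) = (-840345/56 - 8132)*(-1/83176) = -1295737/56*(-1/83176) = 1295737/4657856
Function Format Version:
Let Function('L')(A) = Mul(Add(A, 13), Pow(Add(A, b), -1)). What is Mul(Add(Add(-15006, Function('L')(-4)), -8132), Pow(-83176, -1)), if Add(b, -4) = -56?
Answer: Rational(1295737, 4657856) ≈ 0.27818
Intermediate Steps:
b = -52 (b = Add(4, -56) = -52)
Function('L')(A) = Mul(Pow(Add(-52, A), -1), Add(13, A)) (Function('L')(A) = Mul(Add(A, 13), Pow(Add(A, -52), -1)) = Mul(Add(13, A), Pow(Add(-52, A), -1)) = Mul(Pow(Add(-52, A), -1), Add(13, A)))
Mul(Add(Add(-15006, Function('L')(-4)), -8132), Pow(-83176, -1)) = Mul(Add(Add(-15006, Mul(Pow(Add(-52, -4), -1), Add(13, -4))), -8132), Pow(-83176, -1)) = Mul(Add(Add(-15006, Mul(Pow(-56, -1), 9)), -8132), Rational(-1, 83176)) = Mul(Add(Add(-15006, Mul(Rational(-1, 56), 9)), -8132), Rational(-1, 83176)) = Mul(Add(Add(-15006, Rational(-9, 56)), -8132), Rational(-1, 83176)) = Mul(Add(Rational(-840345, 56), -8132), Rational(-1, 83176)) = Mul(Rational(-1295737, 56), Rational(-1, 83176)) = Rational(1295737, 4657856)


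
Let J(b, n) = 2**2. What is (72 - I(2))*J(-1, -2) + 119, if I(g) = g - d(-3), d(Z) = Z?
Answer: 387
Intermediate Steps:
J(b, n) = 4
I(g) = 3 + g (I(g) = g - 1*(-3) = g + 3 = 3 + g)
(72 - I(2))*J(-1, -2) + 119 = (72 - (3 + 2))*4 + 119 = (72 - 1*5)*4 + 119 = (72 - 5)*4 + 119 = 67*4 + 119 = 268 + 119 = 387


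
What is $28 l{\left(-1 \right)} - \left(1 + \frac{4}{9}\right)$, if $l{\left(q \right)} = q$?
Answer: $- \frac{265}{9} \approx -29.444$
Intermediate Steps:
$28 l{\left(-1 \right)} - \left(1 + \frac{4}{9}\right) = 28 \left(-1\right) - \left(1 + \frac{4}{9}\right) = -28 - \frac{13}{9} = - \frac{265}{9}$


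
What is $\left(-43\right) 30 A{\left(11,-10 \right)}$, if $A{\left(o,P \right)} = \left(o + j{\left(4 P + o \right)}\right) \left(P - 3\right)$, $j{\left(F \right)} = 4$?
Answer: $251550$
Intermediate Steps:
$A{\left(o,P \right)} = \left(-3 + P\right) \left(4 + o\right)$ ($A{\left(o,P \right)} = \left(o + 4\right) \left(P - 3\right) = \left(4 + o\right) \left(-3 + P\right) = \left(-3 + P\right) \left(4 + o\right)$)
$\left(-43\right) 30 A{\left(11,-10 \right)} = \left(-43\right) 30 \left(-12 - 33 + 4 \left(-10\right) - 110\right) = - 1290 \left(-12 - 33 - 40 - 110\right) = \left(-1290\right) \left(-195\right) = 251550$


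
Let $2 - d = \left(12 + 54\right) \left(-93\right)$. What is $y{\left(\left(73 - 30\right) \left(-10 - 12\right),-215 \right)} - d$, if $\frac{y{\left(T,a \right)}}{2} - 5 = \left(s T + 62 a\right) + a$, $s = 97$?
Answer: $-216744$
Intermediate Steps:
$y{\left(T,a \right)} = 10 + 126 a + 194 T$ ($y{\left(T,a \right)} = 10 + 2 \left(\left(97 T + 62 a\right) + a\right) = 10 + 2 \left(\left(62 a + 97 T\right) + a\right) = 10 + 2 \left(63 a + 97 T\right) = 10 + \left(126 a + 194 T\right) = 10 + 126 a + 194 T$)
$d = 6140$ ($d = 2 - \left(12 + 54\right) \left(-93\right) = 2 - 66 \left(-93\right) = 2 - -6138 = 2 + 6138 = 6140$)
$y{\left(\left(73 - 30\right) \left(-10 - 12\right),-215 \right)} - d = \left(10 + 126 \left(-215\right) + 194 \left(73 - 30\right) \left(-10 - 12\right)\right) - 6140 = \left(10 - 27090 + 194 \cdot 43 \left(-22\right)\right) - 6140 = \left(10 - 27090 + 194 \left(-946\right)\right) - 6140 = \left(10 - 27090 - 183524\right) - 6140 = -210604 - 6140 = -216744$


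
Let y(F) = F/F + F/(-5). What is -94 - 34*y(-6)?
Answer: -844/5 ≈ -168.80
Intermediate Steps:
y(F) = 1 - F/5 (y(F) = 1 + F*(-1/5) = 1 - F/5)
-94 - 34*y(-6) = -94 - 34*(1 - 1/5*(-6)) = -94 - 34*(1 + 6/5) = -94 - 34*11/5 = -94 - 374/5 = -844/5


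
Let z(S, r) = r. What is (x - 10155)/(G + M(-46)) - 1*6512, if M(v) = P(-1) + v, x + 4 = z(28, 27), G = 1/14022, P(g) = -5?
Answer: -4514797048/715121 ≈ -6313.3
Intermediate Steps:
G = 1/14022 ≈ 7.1316e-5
x = 23 (x = -4 + 27 = 23)
M(v) = -5 + v
(x - 10155)/(G + M(-46)) - 1*6512 = (23 - 10155)/(1/14022 + (-5 - 46)) - 1*6512 = -10132/(1/14022 - 51) - 6512 = -10132/(-715121/14022) - 6512 = -10132*(-14022/715121) - 6512 = 142070904/715121 - 6512 = -4514797048/715121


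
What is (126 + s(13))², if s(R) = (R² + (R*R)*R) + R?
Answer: 6275025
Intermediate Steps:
s(R) = R + R² + R³ (s(R) = (R² + R²*R) + R = (R² + R³) + R = R + R² + R³)
(126 + s(13))² = (126 + 13*(1 + 13 + 13²))² = (126 + 13*(1 + 13 + 169))² = (126 + 13*183)² = (126 + 2379)² = 2505² = 6275025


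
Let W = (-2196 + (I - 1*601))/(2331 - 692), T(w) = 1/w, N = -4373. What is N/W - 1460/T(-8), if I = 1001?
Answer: 28144627/1796 ≈ 15671.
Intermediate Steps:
W = -1796/1639 (W = (-2196 + (1001 - 1*601))/(2331 - 692) = (-2196 + (1001 - 601))/1639 = (-2196 + 400)*(1/1639) = -1796*1/1639 = -1796/1639 ≈ -1.0958)
N/W - 1460/T(-8) = -4373/(-1796/1639) - 1460/(1/(-8)) = -4373*(-1639/1796) - 1460/(-⅛) = 7167347/1796 - 1460*(-8) = 7167347/1796 + 11680 = 28144627/1796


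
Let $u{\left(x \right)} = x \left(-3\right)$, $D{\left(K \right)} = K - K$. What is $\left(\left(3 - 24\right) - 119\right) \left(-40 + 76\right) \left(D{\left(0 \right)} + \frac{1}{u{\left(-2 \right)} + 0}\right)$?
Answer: $-840$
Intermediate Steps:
$D{\left(K \right)} = 0$
$u{\left(x \right)} = - 3 x$
$\left(\left(3 - 24\right) - 119\right) \left(-40 + 76\right) \left(D{\left(0 \right)} + \frac{1}{u{\left(-2 \right)} + 0}\right) = \left(\left(3 - 24\right) - 119\right) \left(-40 + 76\right) \left(0 + \frac{1}{\left(-3\right) \left(-2\right) + 0}\right) = \left(\left(3 - 24\right) - 119\right) 36 \left(0 + \frac{1}{6 + 0}\right) = \left(-21 - 119\right) 36 \left(0 + \frac{1}{6}\right) = - 140 \cdot 36 \left(0 + \frac{1}{6}\right) = - 140 \cdot 36 \cdot \frac{1}{6} = \left(-140\right) 6 = -840$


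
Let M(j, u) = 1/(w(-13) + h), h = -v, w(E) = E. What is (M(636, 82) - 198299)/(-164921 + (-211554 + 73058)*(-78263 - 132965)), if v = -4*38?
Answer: -27563560/4066315475213 ≈ -6.7785e-6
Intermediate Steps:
v = -152
h = 152 (h = -1*(-152) = 152)
M(j, u) = 1/139 (M(j, u) = 1/(-13 + 152) = 1/139)
(M(636, 82) - 198299)/(-164921 + (-211554 + 73058)*(-78263 - 132965)) = (1/139 - 198299)/(-164921 + (-211554 + 73058)*(-78263 - 132965)) = -27563560/(139*(-164921 - 138496*(-211228))) = -27563560/(139*(-164921 + 29254233088)) = -27563560/139/29254068167 = -27563560/139*1/29254068167 = -27563560/4066315475213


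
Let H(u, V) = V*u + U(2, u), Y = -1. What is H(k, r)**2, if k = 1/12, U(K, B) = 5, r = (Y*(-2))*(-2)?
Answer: 196/9 ≈ 21.778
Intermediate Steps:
r = -4 (r = -1*(-2)*(-2) = 2*(-2) = -4)
k = 1/12 ≈ 0.083333
H(u, V) = 5 + V*u (H(u, V) = V*u + 5 = 5 + V*u)
H(k, r)**2 = (5 - 4*1/12)**2 = (5 - 1/3)**2 = (14/3)**2 = 196/9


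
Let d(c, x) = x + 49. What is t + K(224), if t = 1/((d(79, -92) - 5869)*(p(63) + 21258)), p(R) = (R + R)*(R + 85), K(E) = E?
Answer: 52847036927/235924272 ≈ 224.00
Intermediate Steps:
d(c, x) = 49 + x
p(R) = 2*R*(85 + R) (p(R) = (2*R)*(85 + R) = 2*R*(85 + R))
t = -1/235924272 (t = 1/(((49 - 92) - 5869)*(2*63*(85 + 63) + 21258)) = 1/((-43 - 5869)*(2*63*148 + 21258)) = 1/(-5912*(18648 + 21258)) = 1/(-5912*39906) = 1/(-235924272) = -1/235924272 ≈ -4.2387e-9)
t + K(224) = -1/235924272 + 224 = 52847036927/235924272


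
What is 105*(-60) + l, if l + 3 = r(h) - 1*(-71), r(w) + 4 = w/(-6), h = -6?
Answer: -6235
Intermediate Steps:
r(w) = -4 - w/6 (r(w) = -4 + w/(-6) = -4 + w*(-⅙) = -4 - w/6)
l = 65 (l = -3 + ((-4 - ⅙*(-6)) - 1*(-71)) = -3 + ((-4 + 1) + 71) = -3 + (-3 + 71) = -3 + 68 = 65)
105*(-60) + l = 105*(-60) + 65 = -6300 + 65 = -6235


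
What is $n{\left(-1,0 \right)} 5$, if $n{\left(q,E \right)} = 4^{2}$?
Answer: $80$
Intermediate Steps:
$n{\left(q,E \right)} = 16$
$n{\left(-1,0 \right)} 5 = 16 \cdot 5 = 80$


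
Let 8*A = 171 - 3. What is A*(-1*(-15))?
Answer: 315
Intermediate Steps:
A = 21 (A = (171 - 3)/8 = (1/8)*168 = 21)
A*(-1*(-15)) = 21*(-1*(-15)) = 21*15 = 315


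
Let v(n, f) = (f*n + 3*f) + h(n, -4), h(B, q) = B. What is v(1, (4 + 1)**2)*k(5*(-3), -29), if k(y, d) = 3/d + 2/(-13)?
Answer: -9797/377 ≈ -25.987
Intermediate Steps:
v(n, f) = n + 3*f + f*n (v(n, f) = (f*n + 3*f) + n = (3*f + f*n) + n = n + 3*f + f*n)
k(y, d) = -2/13 + 3/d (k(y, d) = 3/d + 2*(-1/13) = 3/d - 2/13 = -2/13 + 3/d)
v(1, (4 + 1)**2)*k(5*(-3), -29) = (1 + 3*(4 + 1)**2 + (4 + 1)**2*1)*(-2/13 + 3/(-29)) = (1 + 3*5**2 + 5**2*1)*(-2/13 + 3*(-1/29)) = (1 + 3*25 + 25*1)*(-2/13 - 3/29) = (1 + 75 + 25)*(-97/377) = 101*(-97/377) = -9797/377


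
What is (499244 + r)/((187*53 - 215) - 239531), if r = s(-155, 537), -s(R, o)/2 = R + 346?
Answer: -498862/229835 ≈ -2.1705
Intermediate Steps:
s(R, o) = -692 - 2*R (s(R, o) = -2*(R + 346) = -2*(346 + R) = -692 - 2*R)
r = -382 (r = -692 - 2*(-155) = -692 + 310 = -382)
(499244 + r)/((187*53 - 215) - 239531) = (499244 - 382)/((187*53 - 215) - 239531) = 498862/((9911 - 215) - 239531) = 498862/(9696 - 239531) = 498862/(-229835) = 498862*(-1/229835) = -498862/229835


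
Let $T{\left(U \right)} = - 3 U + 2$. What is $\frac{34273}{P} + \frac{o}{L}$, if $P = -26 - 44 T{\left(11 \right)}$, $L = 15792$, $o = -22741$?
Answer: $\frac{28378431}{1173872} \approx 24.175$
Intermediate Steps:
$T{\left(U \right)} = 2 - 3 U$
$P = 1338$ ($P = -26 - 44 \left(2 - 33\right) = -26 - -1364 = -26 + 1364 = 1338$)
$\frac{34273}{P} + \frac{o}{L} = \frac{34273}{1338} - \frac{22741}{15792} = \frac{28378431}{1173872}$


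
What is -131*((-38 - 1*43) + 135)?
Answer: -7074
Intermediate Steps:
-131*((-38 - 1*43) + 135) = -131*((-38 - 43) + 135) = -131*(-81 + 135) = -131*54 = -7074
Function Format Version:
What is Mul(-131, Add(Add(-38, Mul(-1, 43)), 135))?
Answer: -7074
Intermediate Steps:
Mul(-131, Add(Add(-38, Mul(-1, 43)), 135)) = Mul(-131, Add(Add(-38, -43), 135)) = Mul(-131, Add(-81, 135)) = Mul(-131, 54) = -7074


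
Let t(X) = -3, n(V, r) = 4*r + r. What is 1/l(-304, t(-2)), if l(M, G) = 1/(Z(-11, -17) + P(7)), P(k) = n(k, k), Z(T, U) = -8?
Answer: 27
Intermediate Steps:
n(V, r) = 5*r
P(k) = 5*k
l(M, G) = 1/27 (l(M, G) = 1/(-8 + 5*7) = 1/(-8 + 35) = 1/27)
1/l(-304, t(-2)) = 1/(1/27) = 27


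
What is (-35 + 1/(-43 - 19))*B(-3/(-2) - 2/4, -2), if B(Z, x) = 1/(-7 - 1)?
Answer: 2171/496 ≈ 4.3770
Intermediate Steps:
B(Z, x) = -⅛ (B(Z, x) = 1/(-8) = -⅛)
(-35 + 1/(-43 - 19))*B(-3/(-2) - 2/4, -2) = (-35 + 1/(-43 - 19))*(-⅛) = (-35 + 1/(-62))*(-⅛) = (-35 - 1/62)*(-⅛) = -2171/62*(-⅛) = 2171/496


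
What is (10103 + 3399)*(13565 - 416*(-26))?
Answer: 329192262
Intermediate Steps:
(10103 + 3399)*(13565 - 416*(-26)) = 13502*(13565 + 10816) = 13502*24381 = 329192262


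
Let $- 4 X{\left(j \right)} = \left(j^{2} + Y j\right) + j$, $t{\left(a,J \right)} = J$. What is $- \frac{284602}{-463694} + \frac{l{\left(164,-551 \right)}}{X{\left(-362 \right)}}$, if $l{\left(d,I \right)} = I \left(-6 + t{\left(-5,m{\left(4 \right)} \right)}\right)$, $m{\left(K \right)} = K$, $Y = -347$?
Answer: $\frac{4431149440}{7427682339} \approx 0.59657$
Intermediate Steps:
$X{\left(j \right)} = - \frac{j^{2}}{4} + \frac{173 j}{2}$ ($X{\left(j \right)} = - \frac{\left(j^{2} - 347 j\right) + j}{4} = - \frac{j^{2} - 346 j}{4} = - \frac{j^{2}}{4} + \frac{173 j}{2}$)
$l{\left(d,I \right)} = - 2 I$ ($l{\left(d,I \right)} = I \left(-6 + 4\right) = I \left(-2\right) = - 2 I$)
$- \frac{284602}{-463694} + \frac{l{\left(164,-551 \right)}}{X{\left(-362 \right)}} = - \frac{284602}{-463694} + \frac{\left(-2\right) \left(-551\right)}{\frac{1}{4} \left(-362\right) \left(346 - -362\right)} = \left(-284602\right) \left(- \frac{1}{463694}\right) + \frac{1102}{\frac{1}{4} \left(-362\right) \left(346 + 362\right)} = \frac{142301}{231847} + \frac{1102}{\frac{1}{4} \left(-362\right) 708} = \frac{142301}{231847} + \frac{1102}{-64074} = \frac{142301}{231847} + 1102 \left(- \frac{1}{64074}\right) = \frac{142301}{231847} - \frac{551}{32037} = \frac{4431149440}{7427682339}$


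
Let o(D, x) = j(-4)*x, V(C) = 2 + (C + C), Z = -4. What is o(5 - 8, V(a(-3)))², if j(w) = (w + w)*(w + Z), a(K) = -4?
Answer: 147456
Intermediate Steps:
V(C) = 2 + 2*C
j(w) = 2*w*(-4 + w) (j(w) = (w + w)*(w - 4) = (2*w)*(-4 + w) = 2*w*(-4 + w))
o(D, x) = 64*x (o(D, x) = (2*(-4)*(-4 - 4))*x = (2*(-4)*(-8))*x = 64*x)
o(5 - 8, V(a(-3)))² = (64*(2 + 2*(-4)))² = (64*(2 - 8))² = (64*(-6))² = (-384)² = 147456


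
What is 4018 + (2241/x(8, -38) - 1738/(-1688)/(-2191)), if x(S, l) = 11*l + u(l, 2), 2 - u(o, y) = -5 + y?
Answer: 437783937925/109103036 ≈ 4012.6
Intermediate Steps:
u(o, y) = 7 - y (u(o, y) = 2 - (-5 + y) = 2 + (5 - y) = 7 - y)
x(S, l) = 5 + 11*l (x(S, l) = 11*l + (7 - 1*2) = 11*l + (7 - 2) = 11*l + 5 = 5 + 11*l)
4018 + (2241/x(8, -38) - 1738/(-1688)/(-2191)) = 4018 + (2241/(5 + 11*(-38)) - 1738/(-1688)/(-2191)) = 4018 + (2241/(5 - 418) - 1738*(-1/1688)*(-1/2191)) = 4018 + (2241/(-413) + (869/844)*(-1/2191)) = 4018 + (2241*(-1/413) - 869/1849204) = 4018 + (-2241/413 - 869/1849204) = 4018 - 592060723/109103036 = 437783937925/109103036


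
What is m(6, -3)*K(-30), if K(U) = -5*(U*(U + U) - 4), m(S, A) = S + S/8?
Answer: -60615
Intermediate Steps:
m(S, A) = 9*S/8 (m(S, A) = S + S*(⅛) = S + S/8 = 9*S/8)
K(U) = 20 - 10*U² (K(U) = -5*(U*(2*U) - 4) = -5*(2*U² - 4) = -5*(-4 + 2*U²) = 20 - 10*U²)
m(6, -3)*K(-30) = ((9/8)*6)*(20 - 10*(-30)²) = 27*(20 - 10*900)/4 = 27*(20 - 9000)/4 = (27/4)*(-8980) = -60615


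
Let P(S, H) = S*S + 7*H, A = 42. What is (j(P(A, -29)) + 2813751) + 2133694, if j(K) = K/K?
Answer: 4947446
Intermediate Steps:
P(S, H) = S**2 + 7*H
j(K) = 1
(j(P(A, -29)) + 2813751) + 2133694 = (1 + 2813751) + 2133694 = 2813752 + 2133694 = 4947446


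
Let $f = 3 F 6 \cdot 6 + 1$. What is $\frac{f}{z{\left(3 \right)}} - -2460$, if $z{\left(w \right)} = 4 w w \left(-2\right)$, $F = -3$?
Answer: $\frac{177443}{72} \approx 2464.5$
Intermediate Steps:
$z{\left(w \right)} = - 8 w^{2}$ ($z{\left(w \right)} = 4 w^{2} \left(-2\right) = - 8 w^{2}$)
$f = -323$ ($f = 3 \left(-3\right) 6 \cdot 6 + 1 = \left(-9\right) 6 \cdot 6 + 1 = \left(-54\right) 6 + 1 = -324 + 1 = -323$)
$\frac{f}{z{\left(3 \right)}} - -2460 = - \frac{323}{\left(-8\right) 3^{2}} - -2460 = - \frac{323}{\left(-8\right) 9} + 2460 = - \frac{323}{-72} + 2460 = \left(-323\right) \left(- \frac{1}{72}\right) + 2460 = \frac{323}{72} + 2460 = \frac{177443}{72}$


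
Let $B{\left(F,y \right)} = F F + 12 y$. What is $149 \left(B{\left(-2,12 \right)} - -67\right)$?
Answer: $32035$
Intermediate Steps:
$B{\left(F,y \right)} = F^{2} + 12 y$
$149 \left(B{\left(-2,12 \right)} - -67\right) = 149 \left(\left(\left(-2\right)^{2} + 12 \cdot 12\right) - -67\right) = 149 \left(\left(4 + 144\right) + 67\right) = 149 \left(148 + 67\right) = 149 \cdot 215 = 32035$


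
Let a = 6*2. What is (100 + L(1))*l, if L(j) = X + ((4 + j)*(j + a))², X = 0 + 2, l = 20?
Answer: 86540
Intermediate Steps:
X = 2
a = 12
L(j) = 2 + (4 + j)²*(12 + j)² (L(j) = 2 + ((4 + j)*(j + 12))² = 2 + ((4 + j)*(12 + j))² = 2 + (4 + j)²*(12 + j)²)
(100 + L(1))*l = (100 + (2 + (4 + 1)²*(12 + 1)²))*20 = (100 + (2 + 5²*13²))*20 = (100 + (2 + 25*169))*20 = (100 + (2 + 4225))*20 = (100 + 4227)*20 = 4327*20 = 86540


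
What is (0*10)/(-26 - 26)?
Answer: 0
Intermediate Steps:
(0*10)/(-26 - 26) = 0/(-52) = 0*(-1/52) = 0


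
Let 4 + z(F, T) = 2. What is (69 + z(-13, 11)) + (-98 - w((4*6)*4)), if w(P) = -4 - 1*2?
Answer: -25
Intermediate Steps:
w(P) = -6 (w(P) = -4 - 2 = -6)
z(F, T) = -2 (z(F, T) = -4 + 2 = -2)
(69 + z(-13, 11)) + (-98 - w((4*6)*4)) = (69 - 2) + (-98 - 1*(-6)) = 67 + (-98 + 6) = 67 - 92 = -25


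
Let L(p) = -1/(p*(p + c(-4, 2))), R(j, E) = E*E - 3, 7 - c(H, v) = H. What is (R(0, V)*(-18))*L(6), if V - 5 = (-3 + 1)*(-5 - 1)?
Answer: 858/17 ≈ 50.471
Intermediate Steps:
V = 17 (V = 5 + (-3 + 1)*(-5 - 1) = 5 - 2*(-6) = 5 + 12 = 17)
c(H, v) = 7 - H
R(j, E) = -3 + E**2 (R(j, E) = E**2 - 3 = -3 + E**2)
L(p) = -1/(p*(11 + p)) (L(p) = -1/(p*(p + (7 - 1*(-4)))) = -1/(p*(p + (7 + 4))) = -1/(p*(p + 11)) = -1/(p*(11 + p)))
(R(0, V)*(-18))*L(6) = ((-3 + 17**2)*(-18))*(-1/(6*(11 + 6))) = ((-3 + 289)*(-18))*(-1*1/6/17) = (286*(-18))*(-1*1/6*1/17) = -5148*(-1/102) = 858/17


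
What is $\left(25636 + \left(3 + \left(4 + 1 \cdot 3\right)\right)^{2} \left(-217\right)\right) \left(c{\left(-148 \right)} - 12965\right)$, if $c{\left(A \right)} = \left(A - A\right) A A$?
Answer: $-51030240$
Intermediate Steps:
$c{\left(A \right)} = 0$ ($c{\left(A \right)} = 0 A A = 0 A = 0$)
$\left(25636 + \left(3 + \left(4 + 1 \cdot 3\right)\right)^{2} \left(-217\right)\right) \left(c{\left(-148 \right)} - 12965\right) = \left(25636 + \left(3 + \left(4 + 1 \cdot 3\right)\right)^{2} \left(-217\right)\right) \left(0 - 12965\right) = \left(25636 + \left(3 + \left(4 + 3\right)\right)^{2} \left(-217\right)\right) \left(-12965\right) = \left(25636 + \left(3 + 7\right)^{2} \left(-217\right)\right) \left(-12965\right) = \left(25636 + 10^{2} \left(-217\right)\right) \left(-12965\right) = \left(25636 + 100 \left(-217\right)\right) \left(-12965\right) = \left(25636 - 21700\right) \left(-12965\right) = 3936 \left(-12965\right) = -51030240$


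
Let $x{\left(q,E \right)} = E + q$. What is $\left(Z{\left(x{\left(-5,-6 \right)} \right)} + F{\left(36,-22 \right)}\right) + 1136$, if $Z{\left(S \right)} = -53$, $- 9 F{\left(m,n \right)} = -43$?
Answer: $\frac{9790}{9} \approx 1087.8$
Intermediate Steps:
$F{\left(m,n \right)} = \frac{43}{9}$ ($F{\left(m,n \right)} = \left(- \frac{1}{9}\right) \left(-43\right) = \frac{43}{9}$)
$\left(Z{\left(x{\left(-5,-6 \right)} \right)} + F{\left(36,-22 \right)}\right) + 1136 = \left(-53 + \frac{43}{9}\right) + 1136 = - \frac{434}{9} + 1136 = \frac{9790}{9}$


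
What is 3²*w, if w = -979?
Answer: -8811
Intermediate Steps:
3²*w = 3²*(-979) = 9*(-979) = -8811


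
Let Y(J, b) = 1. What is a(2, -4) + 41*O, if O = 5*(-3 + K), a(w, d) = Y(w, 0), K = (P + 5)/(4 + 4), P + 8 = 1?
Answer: -2661/4 ≈ -665.25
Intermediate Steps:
P = -7 (P = -8 + 1 = -7)
K = -1/4 (K = (-7 + 5)/(4 + 4) = -2/8 = -2*1/8 = -1/4 ≈ -0.25000)
a(w, d) = 1
O = -65/4 (O = 5*(-3 - 1/4) = 5*(-13/4) = -65/4 ≈ -16.250)
a(2, -4) + 41*O = 1 + 41*(-65/4) = 1 - 2665/4 = -2661/4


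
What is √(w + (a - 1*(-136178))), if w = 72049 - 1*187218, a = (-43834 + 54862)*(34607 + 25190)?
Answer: 5*√26378493 ≈ 25680.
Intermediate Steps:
a = 659441316 (a = 11028*59797 = 659441316)
w = -115169 (w = 72049 - 187218 = -115169)
√(w + (a - 1*(-136178))) = √(-115169 + (659441316 - 1*(-136178))) = √(-115169 + (659441316 + 136178)) = √(-115169 + 659577494) = √659462325 = 5*√26378493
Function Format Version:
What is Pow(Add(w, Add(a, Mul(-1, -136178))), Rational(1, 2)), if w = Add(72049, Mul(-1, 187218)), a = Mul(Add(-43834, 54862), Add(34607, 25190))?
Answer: Mul(5, Pow(26378493, Rational(1, 2))) ≈ 25680.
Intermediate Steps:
a = 659441316 (a = Mul(11028, 59797) = 659441316)
w = -115169 (w = Add(72049, -187218) = -115169)
Pow(Add(w, Add(a, Mul(-1, -136178))), Rational(1, 2)) = Pow(Add(-115169, Add(659441316, Mul(-1, -136178))), Rational(1, 2)) = Pow(Add(-115169, Add(659441316, 136178)), Rational(1, 2)) = Pow(Add(-115169, 659577494), Rational(1, 2)) = Pow(659462325, Rational(1, 2)) = Mul(5, Pow(26378493, Rational(1, 2)))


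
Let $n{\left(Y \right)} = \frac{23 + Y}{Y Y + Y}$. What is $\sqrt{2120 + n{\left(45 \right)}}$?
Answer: $\frac{\sqrt{252336910}}{345} \approx 46.044$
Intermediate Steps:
$n{\left(Y \right)} = \frac{23 + Y}{Y + Y^{2}}$ ($n{\left(Y \right)} = \frac{23 + Y}{Y^{2} + Y} = \frac{23 + Y}{Y + Y^{2}}$)
$\sqrt{2120 + n{\left(45 \right)}} = \sqrt{2120 + \frac{23 + 45}{45 \left(1 + 45\right)}} = \sqrt{2120 + \frac{1}{45} \cdot \frac{1}{46} \cdot 68} = \sqrt{2120 + \frac{34}{1035}} = \sqrt{\frac{2194234}{1035}} = \frac{\sqrt{252336910}}{345}$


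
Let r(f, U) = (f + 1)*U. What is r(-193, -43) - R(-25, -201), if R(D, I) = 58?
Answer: 8198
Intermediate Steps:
r(f, U) = U*(1 + f) (r(f, U) = (1 + f)*U = U*(1 + f))
r(-193, -43) - R(-25, -201) = -43*(1 - 193) - 1*58 = -43*(-192) - 58 = 8256 - 58 = 8198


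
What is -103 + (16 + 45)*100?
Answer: 5997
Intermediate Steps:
-103 + (16 + 45)*100 = -103 + 61*100 = -103 + 6100 = 5997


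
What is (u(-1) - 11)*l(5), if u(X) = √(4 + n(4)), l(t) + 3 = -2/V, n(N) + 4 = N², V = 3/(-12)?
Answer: -35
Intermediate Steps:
V = -¼ (V = 3*(-1/12) = -¼ ≈ -0.25000)
n(N) = -4 + N²
l(t) = 5 (l(t) = -3 - 2/(-¼) = -3 - 2*(-4) = -3 + 8 = 5)
u(X) = 4 (u(X) = √(4 + (-4 + 4²)) = √(4 + (-4 + 16)) = √(4 + 12) = √16 = 4)
(u(-1) - 11)*l(5) = (4 - 11)*5 = -7*5 = -35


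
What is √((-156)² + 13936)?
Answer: 8*√598 ≈ 195.63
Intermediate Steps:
√((-156)² + 13936) = √(24336 + 13936) = √38272 = 8*√598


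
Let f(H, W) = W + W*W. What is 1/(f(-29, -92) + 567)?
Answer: 1/8939 ≈ 0.00011187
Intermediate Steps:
f(H, W) = W + W²
1/(f(-29, -92) + 567) = 1/(-92*(1 - 92) + 567) = 1/(-92*(-91) + 567) = 1/(8372 + 567) = 1/8939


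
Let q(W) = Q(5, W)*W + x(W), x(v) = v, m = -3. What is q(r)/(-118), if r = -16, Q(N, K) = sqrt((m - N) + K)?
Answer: 8/59 + 16*I*sqrt(6)/59 ≈ 0.13559 + 0.66427*I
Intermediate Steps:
Q(N, K) = sqrt(-3 + K - N) (Q(N, K) = sqrt((-3 - N) + K) = sqrt(-3 + K - N))
q(W) = W + W*sqrt(-8 + W) (q(W) = sqrt(-3 + W - 1*5)*W + W = sqrt(-3 + W - 5)*W + W = sqrt(-8 + W)*W + W = W*sqrt(-8 + W) + W = W + W*sqrt(-8 + W))
q(r)/(-118) = -16*(1 + sqrt(-8 - 16))/(-118) = -16*(1 + sqrt(-24))*(-1/118) = -16*(1 + 2*I*sqrt(6))*(-1/118) = (-16 - 32*I*sqrt(6))*(-1/118) = 8/59 + 16*I*sqrt(6)/59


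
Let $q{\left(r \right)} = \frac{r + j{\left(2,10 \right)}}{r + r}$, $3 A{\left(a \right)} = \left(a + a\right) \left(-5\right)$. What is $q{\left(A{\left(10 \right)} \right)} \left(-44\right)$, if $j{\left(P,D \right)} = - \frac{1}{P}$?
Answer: $- \frac{2233}{100} \approx -22.33$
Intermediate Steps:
$A{\left(a \right)} = - \frac{10 a}{3}$ ($A{\left(a \right)} = \frac{\left(a + a\right) \left(-5\right)}{3} = \frac{2 a \left(-5\right)}{3} = \frac{\left(-10\right) a}{3} = - \frac{10 a}{3}$)
$q{\left(r \right)} = \frac{- \frac{1}{2} + r}{2 r}$ ($q{\left(r \right)} = \frac{r - \frac{1}{2}}{r + r} = \frac{r - \frac{1}{2}}{2 r} = \left(r - \frac{1}{2}\right) \frac{1}{2 r} = \left(- \frac{1}{2} + r\right) \frac{1}{2 r} = \frac{- \frac{1}{2} + r}{2 r}$)
$q{\left(A{\left(10 \right)} \right)} \left(-44\right) = \frac{-1 + 2 \left(\left(- \frac{10}{3}\right) 10\right)}{4 \left(\left(- \frac{10}{3}\right) 10\right)} \left(-44\right) = \frac{-1 + 2 \left(- \frac{100}{3}\right)}{4 \left(- \frac{100}{3}\right)} \left(-44\right) = \frac{1}{4} \left(- \frac{3}{100}\right) \left(-1 - \frac{200}{3}\right) \left(-44\right) = \frac{1}{4} \left(- \frac{3}{100}\right) \left(- \frac{203}{3}\right) \left(-44\right) = \frac{203}{400} \left(-44\right) = - \frac{2233}{100}$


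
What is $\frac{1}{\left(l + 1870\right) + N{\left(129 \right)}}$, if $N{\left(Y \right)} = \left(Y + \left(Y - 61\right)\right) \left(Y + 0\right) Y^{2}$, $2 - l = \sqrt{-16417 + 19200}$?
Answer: $\frac{422899605}{178844075909153242} + \frac{11 \sqrt{23}}{178844075909153242} \approx 2.3646 \cdot 10^{-9}$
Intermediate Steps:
$l = 2 - 11 \sqrt{23}$ ($l = 2 - \sqrt{-16417 + 19200} = 2 - \sqrt{2783} = 2 - 11 \sqrt{23} \approx -50.754$)
$N{\left(Y \right)} = Y^{3} \left(-61 + 2 Y\right)$ ($N{\left(Y \right)} = \left(Y + \left(Y - 61\right)\right) Y Y^{2} = \left(Y + \left(-61 + Y\right)\right) Y Y^{2} = \left(-61 + 2 Y\right) Y Y^{2} = Y \left(-61 + 2 Y\right) Y^{2} = Y^{3} \left(-61 + 2 Y\right)$)
$\frac{1}{\left(l + 1870\right) + N{\left(129 \right)}} = \frac{1}{\left(\left(2 - 11 \sqrt{23}\right) + 1870\right) + 129^{3} \left(-61 + 2 \cdot 129\right)} = \frac{1}{\left(1872 - 11 \sqrt{23}\right) + 2146689 \left(-61 + 258\right)} = \frac{1}{\left(1872 - 11 \sqrt{23}\right) + 2146689 \cdot 197} = \frac{1}{\left(1872 - 11 \sqrt{23}\right) + 422897733} = \frac{1}{422899605 - 11 \sqrt{23}}$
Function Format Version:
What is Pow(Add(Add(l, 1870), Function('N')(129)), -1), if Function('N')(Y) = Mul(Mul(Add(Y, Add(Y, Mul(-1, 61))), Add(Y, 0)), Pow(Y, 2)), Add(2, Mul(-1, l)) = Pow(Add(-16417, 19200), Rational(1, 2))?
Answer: Add(Rational(422899605, 178844075909153242), Mul(Rational(11, 178844075909153242), Pow(23, Rational(1, 2)))) ≈ 2.3646e-9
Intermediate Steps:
l = Add(2, Mul(-11, Pow(23, Rational(1, 2)))) (l = Add(2, Mul(-1, Pow(Add(-16417, 19200), Rational(1, 2)))) = Add(2, Mul(-1, Pow(2783, Rational(1, 2)))) = Add(2, Mul(-1, Mul(11, Pow(23, Rational(1, 2))))) = Add(2, Mul(-11, Pow(23, Rational(1, 2)))) ≈ -50.754)
Function('N')(Y) = Mul(Pow(Y, 3), Add(-61, Mul(2, Y))) (Function('N')(Y) = Mul(Mul(Add(Y, Add(Y, -61)), Y), Pow(Y, 2)) = Mul(Mul(Add(Y, Add(-61, Y)), Y), Pow(Y, 2)) = Mul(Mul(Add(-61, Mul(2, Y)), Y), Pow(Y, 2)) = Mul(Mul(Y, Add(-61, Mul(2, Y))), Pow(Y, 2)) = Mul(Pow(Y, 3), Add(-61, Mul(2, Y))))
Pow(Add(Add(l, 1870), Function('N')(129)), -1) = Pow(Add(Add(Add(2, Mul(-11, Pow(23, Rational(1, 2)))), 1870), Mul(Pow(129, 3), Add(-61, Mul(2, 129)))), -1) = Pow(Add(Add(1872, Mul(-11, Pow(23, Rational(1, 2)))), Mul(2146689, Add(-61, 258))), -1) = Pow(Add(Add(1872, Mul(-11, Pow(23, Rational(1, 2)))), Mul(2146689, 197)), -1) = Pow(Add(Add(1872, Mul(-11, Pow(23, Rational(1, 2)))), 422897733), -1) = Pow(Add(422899605, Mul(-11, Pow(23, Rational(1, 2)))), -1)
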